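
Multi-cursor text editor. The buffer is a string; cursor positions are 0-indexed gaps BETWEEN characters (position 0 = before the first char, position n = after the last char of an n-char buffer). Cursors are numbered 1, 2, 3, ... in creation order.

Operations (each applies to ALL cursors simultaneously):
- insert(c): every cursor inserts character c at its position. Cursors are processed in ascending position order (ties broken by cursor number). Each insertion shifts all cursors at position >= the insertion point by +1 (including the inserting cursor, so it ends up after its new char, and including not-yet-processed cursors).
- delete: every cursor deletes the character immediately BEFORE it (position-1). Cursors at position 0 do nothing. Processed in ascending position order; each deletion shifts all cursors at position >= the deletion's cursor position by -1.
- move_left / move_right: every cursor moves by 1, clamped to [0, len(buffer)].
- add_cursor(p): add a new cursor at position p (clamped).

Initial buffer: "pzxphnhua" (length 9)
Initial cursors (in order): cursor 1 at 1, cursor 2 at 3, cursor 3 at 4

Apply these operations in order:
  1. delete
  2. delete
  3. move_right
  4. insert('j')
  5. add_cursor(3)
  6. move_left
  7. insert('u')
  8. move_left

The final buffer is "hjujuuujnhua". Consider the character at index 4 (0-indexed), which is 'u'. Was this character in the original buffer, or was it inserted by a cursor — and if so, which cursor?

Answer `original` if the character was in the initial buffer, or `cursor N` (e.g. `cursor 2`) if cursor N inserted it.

After op 1 (delete): buffer="zhnhua" (len 6), cursors c1@0 c2@1 c3@1, authorship ......
After op 2 (delete): buffer="hnhua" (len 5), cursors c1@0 c2@0 c3@0, authorship .....
After op 3 (move_right): buffer="hnhua" (len 5), cursors c1@1 c2@1 c3@1, authorship .....
After op 4 (insert('j')): buffer="hjjjnhua" (len 8), cursors c1@4 c2@4 c3@4, authorship .123....
After op 5 (add_cursor(3)): buffer="hjjjnhua" (len 8), cursors c4@3 c1@4 c2@4 c3@4, authorship .123....
After op 6 (move_left): buffer="hjjjnhua" (len 8), cursors c4@2 c1@3 c2@3 c3@3, authorship .123....
After op 7 (insert('u')): buffer="hjujuuujnhua" (len 12), cursors c4@3 c1@7 c2@7 c3@7, authorship .1421233....
After op 8 (move_left): buffer="hjujuuujnhua" (len 12), cursors c4@2 c1@6 c2@6 c3@6, authorship .1421233....
Authorship (.=original, N=cursor N): . 1 4 2 1 2 3 3 . . . .
Index 4: author = 1

Answer: cursor 1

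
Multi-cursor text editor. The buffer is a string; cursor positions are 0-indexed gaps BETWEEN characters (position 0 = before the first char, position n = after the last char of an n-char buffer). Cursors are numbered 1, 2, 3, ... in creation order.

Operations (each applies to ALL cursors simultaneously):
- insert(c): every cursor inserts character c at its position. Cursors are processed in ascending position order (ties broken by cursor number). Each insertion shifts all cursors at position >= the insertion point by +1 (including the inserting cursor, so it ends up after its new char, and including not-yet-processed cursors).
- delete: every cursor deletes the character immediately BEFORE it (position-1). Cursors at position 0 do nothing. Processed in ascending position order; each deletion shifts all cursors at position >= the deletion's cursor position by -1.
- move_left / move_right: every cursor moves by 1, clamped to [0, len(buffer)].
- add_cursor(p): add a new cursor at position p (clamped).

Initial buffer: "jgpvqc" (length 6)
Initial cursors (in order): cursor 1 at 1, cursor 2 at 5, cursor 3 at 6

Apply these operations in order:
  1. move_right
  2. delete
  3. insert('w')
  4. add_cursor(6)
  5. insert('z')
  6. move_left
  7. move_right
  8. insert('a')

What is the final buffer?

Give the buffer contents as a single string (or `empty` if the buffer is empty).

Answer: jwzapvwwzzzaaa

Derivation:
After op 1 (move_right): buffer="jgpvqc" (len 6), cursors c1@2 c2@6 c3@6, authorship ......
After op 2 (delete): buffer="jpv" (len 3), cursors c1@1 c2@3 c3@3, authorship ...
After op 3 (insert('w')): buffer="jwpvww" (len 6), cursors c1@2 c2@6 c3@6, authorship .1..23
After op 4 (add_cursor(6)): buffer="jwpvww" (len 6), cursors c1@2 c2@6 c3@6 c4@6, authorship .1..23
After op 5 (insert('z')): buffer="jwzpvwwzzz" (len 10), cursors c1@3 c2@10 c3@10 c4@10, authorship .11..23234
After op 6 (move_left): buffer="jwzpvwwzzz" (len 10), cursors c1@2 c2@9 c3@9 c4@9, authorship .11..23234
After op 7 (move_right): buffer="jwzpvwwzzz" (len 10), cursors c1@3 c2@10 c3@10 c4@10, authorship .11..23234
After op 8 (insert('a')): buffer="jwzapvwwzzzaaa" (len 14), cursors c1@4 c2@14 c3@14 c4@14, authorship .111..23234234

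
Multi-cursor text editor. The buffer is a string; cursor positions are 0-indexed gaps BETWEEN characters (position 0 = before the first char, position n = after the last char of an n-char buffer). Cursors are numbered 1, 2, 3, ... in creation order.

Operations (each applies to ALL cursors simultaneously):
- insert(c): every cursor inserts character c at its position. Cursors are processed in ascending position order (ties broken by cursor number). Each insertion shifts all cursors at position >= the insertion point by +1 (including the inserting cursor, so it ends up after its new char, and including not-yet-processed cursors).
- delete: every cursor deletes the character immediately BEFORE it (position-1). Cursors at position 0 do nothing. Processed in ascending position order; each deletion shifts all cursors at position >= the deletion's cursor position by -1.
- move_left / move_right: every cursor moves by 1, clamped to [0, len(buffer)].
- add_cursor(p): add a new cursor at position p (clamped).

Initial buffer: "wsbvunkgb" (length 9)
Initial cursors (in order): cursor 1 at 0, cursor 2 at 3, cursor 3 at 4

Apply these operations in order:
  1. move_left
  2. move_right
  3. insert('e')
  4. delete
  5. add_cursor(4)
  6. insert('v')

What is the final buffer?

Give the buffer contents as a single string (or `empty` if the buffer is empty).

After op 1 (move_left): buffer="wsbvunkgb" (len 9), cursors c1@0 c2@2 c3@3, authorship .........
After op 2 (move_right): buffer="wsbvunkgb" (len 9), cursors c1@1 c2@3 c3@4, authorship .........
After op 3 (insert('e')): buffer="wesbeveunkgb" (len 12), cursors c1@2 c2@5 c3@7, authorship .1..2.3.....
After op 4 (delete): buffer="wsbvunkgb" (len 9), cursors c1@1 c2@3 c3@4, authorship .........
After op 5 (add_cursor(4)): buffer="wsbvunkgb" (len 9), cursors c1@1 c2@3 c3@4 c4@4, authorship .........
After op 6 (insert('v')): buffer="wvsbvvvvunkgb" (len 13), cursors c1@2 c2@5 c3@8 c4@8, authorship .1..2.34.....

Answer: wvsbvvvvunkgb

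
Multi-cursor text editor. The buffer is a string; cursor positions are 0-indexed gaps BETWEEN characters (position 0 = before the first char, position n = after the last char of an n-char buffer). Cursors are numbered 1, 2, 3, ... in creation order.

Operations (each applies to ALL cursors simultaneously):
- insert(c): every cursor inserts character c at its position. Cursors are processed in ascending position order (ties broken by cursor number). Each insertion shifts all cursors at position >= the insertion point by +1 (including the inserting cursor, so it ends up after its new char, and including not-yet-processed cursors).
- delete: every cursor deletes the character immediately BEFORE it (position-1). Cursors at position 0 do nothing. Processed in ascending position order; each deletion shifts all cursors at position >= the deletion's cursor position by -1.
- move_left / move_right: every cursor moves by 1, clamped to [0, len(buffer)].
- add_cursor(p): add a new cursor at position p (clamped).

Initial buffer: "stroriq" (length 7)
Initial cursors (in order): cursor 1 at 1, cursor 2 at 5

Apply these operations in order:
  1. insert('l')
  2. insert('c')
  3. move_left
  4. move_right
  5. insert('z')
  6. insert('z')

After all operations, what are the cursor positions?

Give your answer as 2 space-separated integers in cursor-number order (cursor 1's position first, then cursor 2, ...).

Answer: 5 13

Derivation:
After op 1 (insert('l')): buffer="sltrorliq" (len 9), cursors c1@2 c2@7, authorship .1....2..
After op 2 (insert('c')): buffer="slctrorlciq" (len 11), cursors c1@3 c2@9, authorship .11....22..
After op 3 (move_left): buffer="slctrorlciq" (len 11), cursors c1@2 c2@8, authorship .11....22..
After op 4 (move_right): buffer="slctrorlciq" (len 11), cursors c1@3 c2@9, authorship .11....22..
After op 5 (insert('z')): buffer="slcztrorlcziq" (len 13), cursors c1@4 c2@11, authorship .111....222..
After op 6 (insert('z')): buffer="slczztrorlczziq" (len 15), cursors c1@5 c2@13, authorship .1111....2222..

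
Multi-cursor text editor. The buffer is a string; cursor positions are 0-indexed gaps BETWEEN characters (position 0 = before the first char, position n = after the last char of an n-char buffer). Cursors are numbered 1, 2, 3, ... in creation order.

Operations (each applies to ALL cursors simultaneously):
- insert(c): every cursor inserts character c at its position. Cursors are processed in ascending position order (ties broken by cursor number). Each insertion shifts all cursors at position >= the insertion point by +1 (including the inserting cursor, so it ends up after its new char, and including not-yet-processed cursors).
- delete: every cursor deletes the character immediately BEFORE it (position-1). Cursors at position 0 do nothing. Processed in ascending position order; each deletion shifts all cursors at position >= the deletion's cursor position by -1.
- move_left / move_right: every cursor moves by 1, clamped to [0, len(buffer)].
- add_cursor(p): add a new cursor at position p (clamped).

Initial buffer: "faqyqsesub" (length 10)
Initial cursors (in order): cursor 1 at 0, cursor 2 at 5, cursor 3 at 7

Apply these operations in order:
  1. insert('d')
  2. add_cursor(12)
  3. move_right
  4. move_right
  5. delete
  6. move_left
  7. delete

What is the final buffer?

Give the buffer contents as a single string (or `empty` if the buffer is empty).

Answer: fqyqs

Derivation:
After op 1 (insert('d')): buffer="dfaqyqdsedsub" (len 13), cursors c1@1 c2@7 c3@10, authorship 1.....2..3...
After op 2 (add_cursor(12)): buffer="dfaqyqdsedsub" (len 13), cursors c1@1 c2@7 c3@10 c4@12, authorship 1.....2..3...
After op 3 (move_right): buffer="dfaqyqdsedsub" (len 13), cursors c1@2 c2@8 c3@11 c4@13, authorship 1.....2..3...
After op 4 (move_right): buffer="dfaqyqdsedsub" (len 13), cursors c1@3 c2@9 c3@12 c4@13, authorship 1.....2..3...
After op 5 (delete): buffer="dfqyqdsds" (len 9), cursors c1@2 c2@7 c3@9 c4@9, authorship 1....2.3.
After op 6 (move_left): buffer="dfqyqdsds" (len 9), cursors c1@1 c2@6 c3@8 c4@8, authorship 1....2.3.
After op 7 (delete): buffer="fqyqs" (len 5), cursors c1@0 c2@4 c3@4 c4@4, authorship .....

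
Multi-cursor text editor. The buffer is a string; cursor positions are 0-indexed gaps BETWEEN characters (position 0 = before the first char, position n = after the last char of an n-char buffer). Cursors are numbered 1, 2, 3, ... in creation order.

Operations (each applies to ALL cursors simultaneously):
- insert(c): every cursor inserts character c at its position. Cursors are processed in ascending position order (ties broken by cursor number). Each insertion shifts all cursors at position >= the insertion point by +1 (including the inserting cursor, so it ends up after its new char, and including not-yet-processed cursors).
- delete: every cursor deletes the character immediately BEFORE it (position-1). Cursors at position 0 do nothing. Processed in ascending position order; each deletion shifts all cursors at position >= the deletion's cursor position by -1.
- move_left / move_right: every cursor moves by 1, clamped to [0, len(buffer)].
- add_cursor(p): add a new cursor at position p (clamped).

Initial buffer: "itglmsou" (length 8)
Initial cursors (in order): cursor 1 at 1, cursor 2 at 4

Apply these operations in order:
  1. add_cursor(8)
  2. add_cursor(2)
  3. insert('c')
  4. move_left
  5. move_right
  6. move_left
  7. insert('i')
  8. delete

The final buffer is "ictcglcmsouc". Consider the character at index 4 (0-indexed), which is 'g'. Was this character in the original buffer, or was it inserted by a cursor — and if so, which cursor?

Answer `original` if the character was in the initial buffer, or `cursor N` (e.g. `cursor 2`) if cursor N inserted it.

After op 1 (add_cursor(8)): buffer="itglmsou" (len 8), cursors c1@1 c2@4 c3@8, authorship ........
After op 2 (add_cursor(2)): buffer="itglmsou" (len 8), cursors c1@1 c4@2 c2@4 c3@8, authorship ........
After op 3 (insert('c')): buffer="ictcglcmsouc" (len 12), cursors c1@2 c4@4 c2@7 c3@12, authorship .1.4..2....3
After op 4 (move_left): buffer="ictcglcmsouc" (len 12), cursors c1@1 c4@3 c2@6 c3@11, authorship .1.4..2....3
After op 5 (move_right): buffer="ictcglcmsouc" (len 12), cursors c1@2 c4@4 c2@7 c3@12, authorship .1.4..2....3
After op 6 (move_left): buffer="ictcglcmsouc" (len 12), cursors c1@1 c4@3 c2@6 c3@11, authorship .1.4..2....3
After op 7 (insert('i')): buffer="iicticglicmsouic" (len 16), cursors c1@2 c4@5 c2@9 c3@15, authorship .11.44..22....33
After op 8 (delete): buffer="ictcglcmsouc" (len 12), cursors c1@1 c4@3 c2@6 c3@11, authorship .1.4..2....3
Authorship (.=original, N=cursor N): . 1 . 4 . . 2 . . . . 3
Index 4: author = original

Answer: original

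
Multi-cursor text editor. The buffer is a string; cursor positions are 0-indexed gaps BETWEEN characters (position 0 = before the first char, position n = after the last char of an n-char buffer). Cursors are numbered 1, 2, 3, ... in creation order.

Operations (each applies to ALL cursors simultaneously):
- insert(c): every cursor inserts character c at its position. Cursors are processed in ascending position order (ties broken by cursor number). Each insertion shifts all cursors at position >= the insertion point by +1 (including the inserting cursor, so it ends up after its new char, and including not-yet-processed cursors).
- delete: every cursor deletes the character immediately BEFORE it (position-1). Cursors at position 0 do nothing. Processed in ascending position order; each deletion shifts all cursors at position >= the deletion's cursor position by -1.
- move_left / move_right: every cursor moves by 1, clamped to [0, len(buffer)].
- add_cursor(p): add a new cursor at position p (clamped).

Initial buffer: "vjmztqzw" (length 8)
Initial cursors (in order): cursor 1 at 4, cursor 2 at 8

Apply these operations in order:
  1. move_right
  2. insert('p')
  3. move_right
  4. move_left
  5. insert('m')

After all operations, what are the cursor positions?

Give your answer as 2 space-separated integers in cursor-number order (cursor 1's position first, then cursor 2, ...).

Answer: 7 11

Derivation:
After op 1 (move_right): buffer="vjmztqzw" (len 8), cursors c1@5 c2@8, authorship ........
After op 2 (insert('p')): buffer="vjmztpqzwp" (len 10), cursors c1@6 c2@10, authorship .....1...2
After op 3 (move_right): buffer="vjmztpqzwp" (len 10), cursors c1@7 c2@10, authorship .....1...2
After op 4 (move_left): buffer="vjmztpqzwp" (len 10), cursors c1@6 c2@9, authorship .....1...2
After op 5 (insert('m')): buffer="vjmztpmqzwmp" (len 12), cursors c1@7 c2@11, authorship .....11...22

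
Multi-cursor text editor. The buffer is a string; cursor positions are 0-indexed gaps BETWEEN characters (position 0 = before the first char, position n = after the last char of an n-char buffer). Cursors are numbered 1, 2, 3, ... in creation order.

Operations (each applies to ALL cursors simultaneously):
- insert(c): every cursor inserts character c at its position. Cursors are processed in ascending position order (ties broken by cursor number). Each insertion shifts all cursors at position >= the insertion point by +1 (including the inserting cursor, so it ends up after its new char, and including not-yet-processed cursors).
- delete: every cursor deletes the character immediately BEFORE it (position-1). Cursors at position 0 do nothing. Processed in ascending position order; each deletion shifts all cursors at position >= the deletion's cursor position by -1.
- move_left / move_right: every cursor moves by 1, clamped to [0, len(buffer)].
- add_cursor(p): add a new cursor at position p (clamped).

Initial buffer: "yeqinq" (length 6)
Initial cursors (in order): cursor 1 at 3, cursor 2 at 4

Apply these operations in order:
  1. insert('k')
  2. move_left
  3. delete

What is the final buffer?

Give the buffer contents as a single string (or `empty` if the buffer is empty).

After op 1 (insert('k')): buffer="yeqkiknq" (len 8), cursors c1@4 c2@6, authorship ...1.2..
After op 2 (move_left): buffer="yeqkiknq" (len 8), cursors c1@3 c2@5, authorship ...1.2..
After op 3 (delete): buffer="yekknq" (len 6), cursors c1@2 c2@3, authorship ..12..

Answer: yekknq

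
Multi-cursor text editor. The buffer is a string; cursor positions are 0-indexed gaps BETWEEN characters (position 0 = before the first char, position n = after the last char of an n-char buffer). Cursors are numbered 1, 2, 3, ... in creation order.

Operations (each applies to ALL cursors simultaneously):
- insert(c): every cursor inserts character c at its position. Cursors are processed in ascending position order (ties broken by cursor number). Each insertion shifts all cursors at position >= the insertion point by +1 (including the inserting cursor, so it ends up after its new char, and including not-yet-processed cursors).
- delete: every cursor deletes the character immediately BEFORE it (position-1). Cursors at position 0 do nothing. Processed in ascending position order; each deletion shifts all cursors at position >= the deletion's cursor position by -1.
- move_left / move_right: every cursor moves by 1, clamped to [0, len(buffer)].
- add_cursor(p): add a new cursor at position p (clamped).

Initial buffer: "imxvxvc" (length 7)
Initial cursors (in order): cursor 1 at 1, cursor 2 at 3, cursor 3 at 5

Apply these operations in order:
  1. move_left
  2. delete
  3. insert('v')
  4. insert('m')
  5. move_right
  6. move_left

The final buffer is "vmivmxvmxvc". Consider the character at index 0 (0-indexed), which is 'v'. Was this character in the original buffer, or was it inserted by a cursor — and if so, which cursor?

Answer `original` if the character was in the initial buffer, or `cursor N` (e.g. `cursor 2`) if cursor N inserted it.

After op 1 (move_left): buffer="imxvxvc" (len 7), cursors c1@0 c2@2 c3@4, authorship .......
After op 2 (delete): buffer="ixxvc" (len 5), cursors c1@0 c2@1 c3@2, authorship .....
After op 3 (insert('v')): buffer="vivxvxvc" (len 8), cursors c1@1 c2@3 c3@5, authorship 1.2.3...
After op 4 (insert('m')): buffer="vmivmxvmxvc" (len 11), cursors c1@2 c2@5 c3@8, authorship 11.22.33...
After op 5 (move_right): buffer="vmivmxvmxvc" (len 11), cursors c1@3 c2@6 c3@9, authorship 11.22.33...
After op 6 (move_left): buffer="vmivmxvmxvc" (len 11), cursors c1@2 c2@5 c3@8, authorship 11.22.33...
Authorship (.=original, N=cursor N): 1 1 . 2 2 . 3 3 . . .
Index 0: author = 1

Answer: cursor 1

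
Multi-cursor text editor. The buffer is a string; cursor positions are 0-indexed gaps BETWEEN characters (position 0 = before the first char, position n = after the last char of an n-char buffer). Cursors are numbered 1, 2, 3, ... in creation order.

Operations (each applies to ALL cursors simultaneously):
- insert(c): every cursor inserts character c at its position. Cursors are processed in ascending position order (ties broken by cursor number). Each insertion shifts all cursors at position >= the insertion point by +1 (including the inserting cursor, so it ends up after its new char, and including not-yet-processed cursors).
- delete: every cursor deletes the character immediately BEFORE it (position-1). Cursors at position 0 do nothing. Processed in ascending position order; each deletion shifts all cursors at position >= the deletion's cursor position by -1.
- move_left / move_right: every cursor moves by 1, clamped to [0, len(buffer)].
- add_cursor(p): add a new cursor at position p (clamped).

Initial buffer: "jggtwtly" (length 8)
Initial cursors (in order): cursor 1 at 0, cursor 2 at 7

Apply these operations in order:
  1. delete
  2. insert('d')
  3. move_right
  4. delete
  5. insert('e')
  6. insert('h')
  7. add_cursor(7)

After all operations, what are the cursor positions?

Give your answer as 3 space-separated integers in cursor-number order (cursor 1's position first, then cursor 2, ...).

Answer: 3 11 7

Derivation:
After op 1 (delete): buffer="jggtwty" (len 7), cursors c1@0 c2@6, authorship .......
After op 2 (insert('d')): buffer="djggtwtdy" (len 9), cursors c1@1 c2@8, authorship 1......2.
After op 3 (move_right): buffer="djggtwtdy" (len 9), cursors c1@2 c2@9, authorship 1......2.
After op 4 (delete): buffer="dggtwtd" (len 7), cursors c1@1 c2@7, authorship 1.....2
After op 5 (insert('e')): buffer="deggtwtde" (len 9), cursors c1@2 c2@9, authorship 11.....22
After op 6 (insert('h')): buffer="dehggtwtdeh" (len 11), cursors c1@3 c2@11, authorship 111.....222
After op 7 (add_cursor(7)): buffer="dehggtwtdeh" (len 11), cursors c1@3 c3@7 c2@11, authorship 111.....222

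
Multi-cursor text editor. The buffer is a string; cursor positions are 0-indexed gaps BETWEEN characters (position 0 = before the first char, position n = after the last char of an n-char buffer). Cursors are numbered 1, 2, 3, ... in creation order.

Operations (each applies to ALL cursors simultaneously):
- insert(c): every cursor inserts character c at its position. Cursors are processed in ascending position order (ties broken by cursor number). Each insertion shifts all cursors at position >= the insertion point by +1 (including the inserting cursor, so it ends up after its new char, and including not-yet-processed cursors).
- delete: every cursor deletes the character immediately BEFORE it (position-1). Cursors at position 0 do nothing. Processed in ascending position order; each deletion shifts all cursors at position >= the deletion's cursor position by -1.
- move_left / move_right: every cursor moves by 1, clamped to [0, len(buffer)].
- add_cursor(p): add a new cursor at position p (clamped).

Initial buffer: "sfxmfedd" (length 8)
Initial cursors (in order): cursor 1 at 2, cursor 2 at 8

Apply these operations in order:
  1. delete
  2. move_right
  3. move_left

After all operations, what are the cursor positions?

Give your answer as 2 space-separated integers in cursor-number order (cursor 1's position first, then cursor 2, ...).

Answer: 1 5

Derivation:
After op 1 (delete): buffer="sxmfed" (len 6), cursors c1@1 c2@6, authorship ......
After op 2 (move_right): buffer="sxmfed" (len 6), cursors c1@2 c2@6, authorship ......
After op 3 (move_left): buffer="sxmfed" (len 6), cursors c1@1 c2@5, authorship ......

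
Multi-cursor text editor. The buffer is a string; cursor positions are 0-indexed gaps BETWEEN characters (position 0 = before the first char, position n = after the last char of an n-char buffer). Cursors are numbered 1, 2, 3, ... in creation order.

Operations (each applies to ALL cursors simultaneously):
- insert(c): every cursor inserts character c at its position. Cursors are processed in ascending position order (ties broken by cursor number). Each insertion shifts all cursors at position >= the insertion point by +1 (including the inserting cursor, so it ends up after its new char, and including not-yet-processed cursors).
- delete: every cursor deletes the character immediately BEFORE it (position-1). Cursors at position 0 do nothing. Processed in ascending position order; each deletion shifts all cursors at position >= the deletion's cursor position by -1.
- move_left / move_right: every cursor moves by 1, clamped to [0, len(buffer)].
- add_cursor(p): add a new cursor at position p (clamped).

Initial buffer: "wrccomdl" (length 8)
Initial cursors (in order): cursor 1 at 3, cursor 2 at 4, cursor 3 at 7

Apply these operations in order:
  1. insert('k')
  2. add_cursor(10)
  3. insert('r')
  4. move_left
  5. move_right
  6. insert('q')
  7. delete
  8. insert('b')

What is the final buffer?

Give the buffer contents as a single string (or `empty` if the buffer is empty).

After op 1 (insert('k')): buffer="wrckckomdkl" (len 11), cursors c1@4 c2@6 c3@10, authorship ...1.2...3.
After op 2 (add_cursor(10)): buffer="wrckckomdkl" (len 11), cursors c1@4 c2@6 c3@10 c4@10, authorship ...1.2...3.
After op 3 (insert('r')): buffer="wrckrckromdkrrl" (len 15), cursors c1@5 c2@8 c3@14 c4@14, authorship ...11.22...334.
After op 4 (move_left): buffer="wrckrckromdkrrl" (len 15), cursors c1@4 c2@7 c3@13 c4@13, authorship ...11.22...334.
After op 5 (move_right): buffer="wrckrckromdkrrl" (len 15), cursors c1@5 c2@8 c3@14 c4@14, authorship ...11.22...334.
After op 6 (insert('q')): buffer="wrckrqckrqomdkrrqql" (len 19), cursors c1@6 c2@10 c3@18 c4@18, authorship ...111.222...33434.
After op 7 (delete): buffer="wrckrckromdkrrl" (len 15), cursors c1@5 c2@8 c3@14 c4@14, authorship ...11.22...334.
After op 8 (insert('b')): buffer="wrckrbckrbomdkrrbbl" (len 19), cursors c1@6 c2@10 c3@18 c4@18, authorship ...111.222...33434.

Answer: wrckrbckrbomdkrrbbl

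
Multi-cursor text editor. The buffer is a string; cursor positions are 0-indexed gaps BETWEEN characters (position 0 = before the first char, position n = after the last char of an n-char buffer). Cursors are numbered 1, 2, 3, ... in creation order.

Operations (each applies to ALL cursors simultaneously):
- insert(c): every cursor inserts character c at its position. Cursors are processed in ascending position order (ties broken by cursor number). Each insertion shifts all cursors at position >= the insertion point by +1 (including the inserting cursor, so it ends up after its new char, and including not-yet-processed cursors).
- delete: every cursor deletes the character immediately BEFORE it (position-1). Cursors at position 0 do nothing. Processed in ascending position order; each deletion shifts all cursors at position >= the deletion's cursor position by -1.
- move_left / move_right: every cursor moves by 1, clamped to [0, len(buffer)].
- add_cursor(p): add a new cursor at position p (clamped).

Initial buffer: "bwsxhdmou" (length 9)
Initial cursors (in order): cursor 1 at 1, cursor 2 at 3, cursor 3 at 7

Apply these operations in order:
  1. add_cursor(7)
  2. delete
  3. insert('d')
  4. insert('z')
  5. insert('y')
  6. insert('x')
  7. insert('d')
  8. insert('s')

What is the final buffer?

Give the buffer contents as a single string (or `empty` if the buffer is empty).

Answer: dzyxdswdzyxdsxhddzzyyxxddssou

Derivation:
After op 1 (add_cursor(7)): buffer="bwsxhdmou" (len 9), cursors c1@1 c2@3 c3@7 c4@7, authorship .........
After op 2 (delete): buffer="wxhou" (len 5), cursors c1@0 c2@1 c3@3 c4@3, authorship .....
After op 3 (insert('d')): buffer="dwdxhddou" (len 9), cursors c1@1 c2@3 c3@7 c4@7, authorship 1.2..34..
After op 4 (insert('z')): buffer="dzwdzxhddzzou" (len 13), cursors c1@2 c2@5 c3@11 c4@11, authorship 11.22..3434..
After op 5 (insert('y')): buffer="dzywdzyxhddzzyyou" (len 17), cursors c1@3 c2@7 c3@15 c4@15, authorship 111.222..343434..
After op 6 (insert('x')): buffer="dzyxwdzyxxhddzzyyxxou" (len 21), cursors c1@4 c2@9 c3@19 c4@19, authorship 1111.2222..34343434..
After op 7 (insert('d')): buffer="dzyxdwdzyxdxhddzzyyxxddou" (len 25), cursors c1@5 c2@11 c3@23 c4@23, authorship 11111.22222..3434343434..
After op 8 (insert('s')): buffer="dzyxdswdzyxdsxhddzzyyxxddssou" (len 29), cursors c1@6 c2@13 c3@27 c4@27, authorship 111111.222222..343434343434..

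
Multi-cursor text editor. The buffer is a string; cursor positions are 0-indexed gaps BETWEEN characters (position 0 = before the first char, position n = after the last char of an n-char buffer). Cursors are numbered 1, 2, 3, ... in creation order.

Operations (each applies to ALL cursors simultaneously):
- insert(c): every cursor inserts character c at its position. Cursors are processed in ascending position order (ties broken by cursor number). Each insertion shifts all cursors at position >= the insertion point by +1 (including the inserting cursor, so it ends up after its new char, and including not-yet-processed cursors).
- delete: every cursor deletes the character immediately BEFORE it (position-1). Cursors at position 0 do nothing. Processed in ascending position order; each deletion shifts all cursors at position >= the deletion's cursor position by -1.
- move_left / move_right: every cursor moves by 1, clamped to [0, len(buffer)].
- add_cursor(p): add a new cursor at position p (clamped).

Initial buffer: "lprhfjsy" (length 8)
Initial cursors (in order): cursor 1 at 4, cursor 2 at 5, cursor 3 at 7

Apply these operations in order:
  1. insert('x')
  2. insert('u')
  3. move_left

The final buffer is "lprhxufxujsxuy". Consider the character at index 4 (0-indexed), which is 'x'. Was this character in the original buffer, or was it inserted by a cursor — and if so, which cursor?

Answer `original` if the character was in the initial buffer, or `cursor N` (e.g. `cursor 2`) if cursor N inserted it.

After op 1 (insert('x')): buffer="lprhxfxjsxy" (len 11), cursors c1@5 c2@7 c3@10, authorship ....1.2..3.
After op 2 (insert('u')): buffer="lprhxufxujsxuy" (len 14), cursors c1@6 c2@9 c3@13, authorship ....11.22..33.
After op 3 (move_left): buffer="lprhxufxujsxuy" (len 14), cursors c1@5 c2@8 c3@12, authorship ....11.22..33.
Authorship (.=original, N=cursor N): . . . . 1 1 . 2 2 . . 3 3 .
Index 4: author = 1

Answer: cursor 1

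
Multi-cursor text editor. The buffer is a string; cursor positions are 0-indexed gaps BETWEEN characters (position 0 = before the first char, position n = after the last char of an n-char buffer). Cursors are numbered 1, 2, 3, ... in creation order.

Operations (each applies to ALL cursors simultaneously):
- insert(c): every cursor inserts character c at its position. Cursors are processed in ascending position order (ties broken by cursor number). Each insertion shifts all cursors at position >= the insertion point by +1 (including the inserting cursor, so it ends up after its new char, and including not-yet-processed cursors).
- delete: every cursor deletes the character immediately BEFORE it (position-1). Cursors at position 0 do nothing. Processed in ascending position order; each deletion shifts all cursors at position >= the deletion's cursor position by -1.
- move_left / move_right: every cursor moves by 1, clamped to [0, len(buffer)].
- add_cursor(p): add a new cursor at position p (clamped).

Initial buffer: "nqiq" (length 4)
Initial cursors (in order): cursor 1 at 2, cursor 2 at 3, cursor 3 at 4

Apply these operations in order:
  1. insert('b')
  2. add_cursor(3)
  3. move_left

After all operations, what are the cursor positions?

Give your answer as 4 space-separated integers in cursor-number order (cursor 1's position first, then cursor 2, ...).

Answer: 2 4 6 2

Derivation:
After op 1 (insert('b')): buffer="nqbibqb" (len 7), cursors c1@3 c2@5 c3@7, authorship ..1.2.3
After op 2 (add_cursor(3)): buffer="nqbibqb" (len 7), cursors c1@3 c4@3 c2@5 c3@7, authorship ..1.2.3
After op 3 (move_left): buffer="nqbibqb" (len 7), cursors c1@2 c4@2 c2@4 c3@6, authorship ..1.2.3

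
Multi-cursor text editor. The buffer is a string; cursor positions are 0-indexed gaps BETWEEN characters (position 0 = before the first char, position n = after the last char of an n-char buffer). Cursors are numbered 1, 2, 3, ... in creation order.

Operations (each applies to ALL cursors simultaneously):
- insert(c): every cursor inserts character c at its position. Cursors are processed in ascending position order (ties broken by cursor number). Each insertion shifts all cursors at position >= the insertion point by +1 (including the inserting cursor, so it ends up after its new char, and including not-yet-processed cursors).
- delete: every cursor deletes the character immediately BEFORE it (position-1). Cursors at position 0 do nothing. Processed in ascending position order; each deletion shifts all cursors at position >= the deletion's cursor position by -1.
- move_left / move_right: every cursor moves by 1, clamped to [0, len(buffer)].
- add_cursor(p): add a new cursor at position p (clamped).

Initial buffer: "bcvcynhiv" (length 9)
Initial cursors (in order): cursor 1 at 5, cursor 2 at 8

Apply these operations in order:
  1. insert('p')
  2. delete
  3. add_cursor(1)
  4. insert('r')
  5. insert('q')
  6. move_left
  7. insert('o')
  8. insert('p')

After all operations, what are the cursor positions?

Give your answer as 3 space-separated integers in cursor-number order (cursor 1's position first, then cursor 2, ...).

After op 1 (insert('p')): buffer="bcvcypnhipv" (len 11), cursors c1@6 c2@10, authorship .....1...2.
After op 2 (delete): buffer="bcvcynhiv" (len 9), cursors c1@5 c2@8, authorship .........
After op 3 (add_cursor(1)): buffer="bcvcynhiv" (len 9), cursors c3@1 c1@5 c2@8, authorship .........
After op 4 (insert('r')): buffer="brcvcyrnhirv" (len 12), cursors c3@2 c1@7 c2@11, authorship .3....1...2.
After op 5 (insert('q')): buffer="brqcvcyrqnhirqv" (len 15), cursors c3@3 c1@9 c2@14, authorship .33....11...22.
After op 6 (move_left): buffer="brqcvcyrqnhirqv" (len 15), cursors c3@2 c1@8 c2@13, authorship .33....11...22.
After op 7 (insert('o')): buffer="broqcvcyroqnhiroqv" (len 18), cursors c3@3 c1@10 c2@16, authorship .333....111...222.
After op 8 (insert('p')): buffer="bropqcvcyropqnhiropqv" (len 21), cursors c3@4 c1@12 c2@19, authorship .3333....1111...2222.

Answer: 12 19 4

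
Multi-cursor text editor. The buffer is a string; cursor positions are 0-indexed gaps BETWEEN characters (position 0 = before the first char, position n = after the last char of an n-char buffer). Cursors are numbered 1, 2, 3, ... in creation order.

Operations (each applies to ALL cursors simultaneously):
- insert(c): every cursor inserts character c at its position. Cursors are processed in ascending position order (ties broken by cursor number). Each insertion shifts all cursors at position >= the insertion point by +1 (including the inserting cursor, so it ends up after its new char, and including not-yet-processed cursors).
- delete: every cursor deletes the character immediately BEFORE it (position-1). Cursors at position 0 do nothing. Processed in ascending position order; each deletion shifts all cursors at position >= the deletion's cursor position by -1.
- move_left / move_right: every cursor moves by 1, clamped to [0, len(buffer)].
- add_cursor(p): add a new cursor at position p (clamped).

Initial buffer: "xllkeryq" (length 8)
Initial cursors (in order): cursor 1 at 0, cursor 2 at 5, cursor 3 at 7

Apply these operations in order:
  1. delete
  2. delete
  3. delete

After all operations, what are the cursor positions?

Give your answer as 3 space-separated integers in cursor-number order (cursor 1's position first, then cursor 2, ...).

After op 1 (delete): buffer="xllkrq" (len 6), cursors c1@0 c2@4 c3@5, authorship ......
After op 2 (delete): buffer="xllq" (len 4), cursors c1@0 c2@3 c3@3, authorship ....
After op 3 (delete): buffer="xq" (len 2), cursors c1@0 c2@1 c3@1, authorship ..

Answer: 0 1 1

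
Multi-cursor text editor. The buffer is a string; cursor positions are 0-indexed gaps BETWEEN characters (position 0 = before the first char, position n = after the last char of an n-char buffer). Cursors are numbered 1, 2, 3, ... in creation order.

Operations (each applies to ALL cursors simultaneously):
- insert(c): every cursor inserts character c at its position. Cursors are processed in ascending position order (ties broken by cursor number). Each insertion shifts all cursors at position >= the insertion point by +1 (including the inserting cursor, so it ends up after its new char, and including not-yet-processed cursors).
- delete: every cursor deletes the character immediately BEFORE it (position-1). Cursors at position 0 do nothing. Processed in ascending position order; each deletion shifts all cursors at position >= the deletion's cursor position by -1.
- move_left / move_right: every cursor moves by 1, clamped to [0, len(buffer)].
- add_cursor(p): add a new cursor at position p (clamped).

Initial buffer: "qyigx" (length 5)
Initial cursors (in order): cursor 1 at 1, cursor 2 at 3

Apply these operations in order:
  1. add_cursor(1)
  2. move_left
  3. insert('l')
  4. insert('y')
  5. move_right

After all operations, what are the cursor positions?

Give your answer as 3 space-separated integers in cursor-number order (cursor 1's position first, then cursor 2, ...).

After op 1 (add_cursor(1)): buffer="qyigx" (len 5), cursors c1@1 c3@1 c2@3, authorship .....
After op 2 (move_left): buffer="qyigx" (len 5), cursors c1@0 c3@0 c2@2, authorship .....
After op 3 (insert('l')): buffer="llqyligx" (len 8), cursors c1@2 c3@2 c2@5, authorship 13..2...
After op 4 (insert('y')): buffer="llyyqylyigx" (len 11), cursors c1@4 c3@4 c2@8, authorship 1313..22...
After op 5 (move_right): buffer="llyyqylyigx" (len 11), cursors c1@5 c3@5 c2@9, authorship 1313..22...

Answer: 5 9 5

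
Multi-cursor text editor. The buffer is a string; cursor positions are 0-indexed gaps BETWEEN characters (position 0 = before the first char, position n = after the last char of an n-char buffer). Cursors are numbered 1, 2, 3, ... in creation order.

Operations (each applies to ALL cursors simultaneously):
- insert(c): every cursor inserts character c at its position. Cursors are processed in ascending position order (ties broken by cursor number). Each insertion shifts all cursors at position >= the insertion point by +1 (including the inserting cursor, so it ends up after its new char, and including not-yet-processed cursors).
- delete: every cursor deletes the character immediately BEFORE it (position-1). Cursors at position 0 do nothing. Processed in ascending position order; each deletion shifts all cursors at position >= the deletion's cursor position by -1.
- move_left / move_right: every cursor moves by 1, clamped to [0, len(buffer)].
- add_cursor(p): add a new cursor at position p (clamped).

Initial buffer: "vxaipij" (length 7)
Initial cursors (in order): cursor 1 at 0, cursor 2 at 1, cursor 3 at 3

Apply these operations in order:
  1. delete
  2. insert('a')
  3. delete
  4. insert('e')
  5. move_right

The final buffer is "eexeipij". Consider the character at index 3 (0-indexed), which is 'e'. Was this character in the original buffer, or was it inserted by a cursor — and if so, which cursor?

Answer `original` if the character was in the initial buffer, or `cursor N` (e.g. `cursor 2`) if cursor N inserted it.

Answer: cursor 3

Derivation:
After op 1 (delete): buffer="xipij" (len 5), cursors c1@0 c2@0 c3@1, authorship .....
After op 2 (insert('a')): buffer="aaxaipij" (len 8), cursors c1@2 c2@2 c3@4, authorship 12.3....
After op 3 (delete): buffer="xipij" (len 5), cursors c1@0 c2@0 c3@1, authorship .....
After op 4 (insert('e')): buffer="eexeipij" (len 8), cursors c1@2 c2@2 c3@4, authorship 12.3....
After op 5 (move_right): buffer="eexeipij" (len 8), cursors c1@3 c2@3 c3@5, authorship 12.3....
Authorship (.=original, N=cursor N): 1 2 . 3 . . . .
Index 3: author = 3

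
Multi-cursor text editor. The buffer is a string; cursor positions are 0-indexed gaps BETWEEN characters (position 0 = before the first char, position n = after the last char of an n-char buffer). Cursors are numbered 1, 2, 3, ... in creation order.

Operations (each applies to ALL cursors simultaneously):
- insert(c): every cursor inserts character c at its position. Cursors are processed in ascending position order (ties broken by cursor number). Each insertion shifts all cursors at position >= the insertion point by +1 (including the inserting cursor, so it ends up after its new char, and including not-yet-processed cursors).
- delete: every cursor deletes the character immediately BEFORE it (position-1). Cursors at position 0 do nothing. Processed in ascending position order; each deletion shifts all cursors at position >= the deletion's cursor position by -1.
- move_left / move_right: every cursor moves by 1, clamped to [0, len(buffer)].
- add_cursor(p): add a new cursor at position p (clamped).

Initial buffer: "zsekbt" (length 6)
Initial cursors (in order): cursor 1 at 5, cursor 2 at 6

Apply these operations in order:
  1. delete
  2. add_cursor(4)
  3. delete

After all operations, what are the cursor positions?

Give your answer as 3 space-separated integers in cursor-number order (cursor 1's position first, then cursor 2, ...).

After op 1 (delete): buffer="zsek" (len 4), cursors c1@4 c2@4, authorship ....
After op 2 (add_cursor(4)): buffer="zsek" (len 4), cursors c1@4 c2@4 c3@4, authorship ....
After op 3 (delete): buffer="z" (len 1), cursors c1@1 c2@1 c3@1, authorship .

Answer: 1 1 1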